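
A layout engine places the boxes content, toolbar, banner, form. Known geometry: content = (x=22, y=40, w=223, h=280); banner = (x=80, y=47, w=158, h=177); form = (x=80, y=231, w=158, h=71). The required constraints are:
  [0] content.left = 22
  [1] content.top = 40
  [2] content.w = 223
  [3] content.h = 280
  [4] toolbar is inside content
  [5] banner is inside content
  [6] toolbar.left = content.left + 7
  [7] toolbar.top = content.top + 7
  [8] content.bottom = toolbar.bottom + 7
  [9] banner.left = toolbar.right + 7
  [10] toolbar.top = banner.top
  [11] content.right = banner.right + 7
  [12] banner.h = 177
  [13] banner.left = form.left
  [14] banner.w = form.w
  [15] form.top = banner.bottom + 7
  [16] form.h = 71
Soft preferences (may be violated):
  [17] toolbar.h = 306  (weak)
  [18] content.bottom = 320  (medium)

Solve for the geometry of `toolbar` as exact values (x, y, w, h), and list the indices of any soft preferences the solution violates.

1. toolbar.x = 29  [toolbar.left = content.left + 7]
2. toolbar.y = 47  [toolbar.top = content.top + 7]
3. toolbar.h = 266  [content.bottom = toolbar.bottom + 7]
4. toolbar.w = 44  [banner.left = toolbar.right + 7]

toolbar = (x=29, y=47, w=44, h=266)
violated soft preferences: 17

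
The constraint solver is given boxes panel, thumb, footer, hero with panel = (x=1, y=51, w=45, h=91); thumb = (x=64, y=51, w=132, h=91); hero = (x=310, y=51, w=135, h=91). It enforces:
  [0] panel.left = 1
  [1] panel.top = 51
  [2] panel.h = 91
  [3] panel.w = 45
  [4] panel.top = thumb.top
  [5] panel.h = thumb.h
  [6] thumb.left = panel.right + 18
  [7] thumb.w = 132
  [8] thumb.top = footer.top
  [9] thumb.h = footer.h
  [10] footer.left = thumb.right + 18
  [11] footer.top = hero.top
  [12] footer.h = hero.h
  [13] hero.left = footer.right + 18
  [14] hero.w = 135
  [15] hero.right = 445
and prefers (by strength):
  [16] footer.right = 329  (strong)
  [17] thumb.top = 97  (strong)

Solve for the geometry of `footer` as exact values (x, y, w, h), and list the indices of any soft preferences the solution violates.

1. footer.y = 51  [thumb.top = footer.top]
2. footer.h = 91  [thumb.h = footer.h]
3. footer.x = 214  [footer.left = thumb.right + 18]
4. footer.w = 78  [hero.left = footer.right + 18]

footer = (x=214, y=51, w=78, h=91)
violated soft preferences: 16, 17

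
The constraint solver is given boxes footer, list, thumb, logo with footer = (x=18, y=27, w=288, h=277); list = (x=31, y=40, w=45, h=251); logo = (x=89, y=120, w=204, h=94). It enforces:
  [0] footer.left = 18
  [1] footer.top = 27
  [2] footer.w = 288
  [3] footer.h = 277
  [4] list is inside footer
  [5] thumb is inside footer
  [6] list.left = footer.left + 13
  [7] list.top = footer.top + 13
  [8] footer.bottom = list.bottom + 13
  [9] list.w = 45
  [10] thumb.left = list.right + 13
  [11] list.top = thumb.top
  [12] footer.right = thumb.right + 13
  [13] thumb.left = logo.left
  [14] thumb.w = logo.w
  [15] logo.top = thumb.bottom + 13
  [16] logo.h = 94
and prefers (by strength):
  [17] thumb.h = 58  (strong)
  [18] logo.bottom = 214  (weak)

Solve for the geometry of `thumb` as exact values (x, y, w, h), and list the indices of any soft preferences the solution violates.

thumb = (x=89, y=40, w=204, h=67)
violated soft preferences: 17

1. thumb.x = 89  [thumb.left = list.right + 13]
2. thumb.y = 40  [list.top = thumb.top]
3. thumb.w = 204  [footer.right = thumb.right + 13]
4. thumb.h = 67  [logo.top = thumb.bottom + 13]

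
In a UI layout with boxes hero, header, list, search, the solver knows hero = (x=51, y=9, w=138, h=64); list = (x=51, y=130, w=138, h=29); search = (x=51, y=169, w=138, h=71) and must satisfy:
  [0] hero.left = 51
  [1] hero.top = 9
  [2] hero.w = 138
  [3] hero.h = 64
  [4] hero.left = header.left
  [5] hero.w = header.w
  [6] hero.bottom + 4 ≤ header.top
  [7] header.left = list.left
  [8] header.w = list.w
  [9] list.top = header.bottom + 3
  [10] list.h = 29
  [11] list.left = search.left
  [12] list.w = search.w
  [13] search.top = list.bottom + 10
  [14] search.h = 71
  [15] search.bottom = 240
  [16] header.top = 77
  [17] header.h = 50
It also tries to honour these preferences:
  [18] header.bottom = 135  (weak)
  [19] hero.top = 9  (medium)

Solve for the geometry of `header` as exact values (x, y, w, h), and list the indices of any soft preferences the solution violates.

1. header.x = 51  [hero.left = header.left]
2. header.w = 138  [hero.w = header.w]
3. header.y = 77  [header.top = 77]
4. header.h = 50  [header.h = 50]

header = (x=51, y=77, w=138, h=50)
violated soft preferences: 18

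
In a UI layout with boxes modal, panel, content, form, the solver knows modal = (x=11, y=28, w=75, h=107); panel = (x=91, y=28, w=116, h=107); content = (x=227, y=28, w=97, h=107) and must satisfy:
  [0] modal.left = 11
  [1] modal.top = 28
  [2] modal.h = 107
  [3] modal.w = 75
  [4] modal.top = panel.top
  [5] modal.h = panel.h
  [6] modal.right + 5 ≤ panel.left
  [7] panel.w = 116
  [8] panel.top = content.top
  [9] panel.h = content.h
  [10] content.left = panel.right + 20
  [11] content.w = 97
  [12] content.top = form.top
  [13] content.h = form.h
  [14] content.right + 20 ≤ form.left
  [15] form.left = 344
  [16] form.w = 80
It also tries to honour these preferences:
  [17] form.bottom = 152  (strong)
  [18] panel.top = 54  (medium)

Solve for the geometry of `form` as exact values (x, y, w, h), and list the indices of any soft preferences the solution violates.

form = (x=344, y=28, w=80, h=107)
violated soft preferences: 17, 18

1. form.y = 28  [content.top = form.top]
2. form.h = 107  [content.h = form.h]
3. form.x = 344  [form.left = 344]
4. form.w = 80  [form.w = 80]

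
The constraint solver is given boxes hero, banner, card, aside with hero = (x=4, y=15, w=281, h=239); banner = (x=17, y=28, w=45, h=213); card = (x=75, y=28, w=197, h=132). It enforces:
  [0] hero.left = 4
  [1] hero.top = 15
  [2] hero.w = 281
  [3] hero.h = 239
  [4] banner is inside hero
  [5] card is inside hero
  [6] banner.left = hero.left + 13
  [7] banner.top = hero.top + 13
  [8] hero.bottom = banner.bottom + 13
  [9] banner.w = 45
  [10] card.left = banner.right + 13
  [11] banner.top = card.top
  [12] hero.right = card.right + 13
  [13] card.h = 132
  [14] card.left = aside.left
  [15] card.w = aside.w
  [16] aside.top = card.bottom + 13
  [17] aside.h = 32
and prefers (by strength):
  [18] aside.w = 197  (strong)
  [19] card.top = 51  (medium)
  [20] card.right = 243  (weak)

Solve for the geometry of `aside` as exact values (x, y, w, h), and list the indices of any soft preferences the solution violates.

aside = (x=75, y=173, w=197, h=32)
violated soft preferences: 19, 20

1. aside.x = 75  [card.left = aside.left]
2. aside.w = 197  [card.w = aside.w]
3. aside.y = 173  [aside.top = card.bottom + 13]
4. aside.h = 32  [aside.h = 32]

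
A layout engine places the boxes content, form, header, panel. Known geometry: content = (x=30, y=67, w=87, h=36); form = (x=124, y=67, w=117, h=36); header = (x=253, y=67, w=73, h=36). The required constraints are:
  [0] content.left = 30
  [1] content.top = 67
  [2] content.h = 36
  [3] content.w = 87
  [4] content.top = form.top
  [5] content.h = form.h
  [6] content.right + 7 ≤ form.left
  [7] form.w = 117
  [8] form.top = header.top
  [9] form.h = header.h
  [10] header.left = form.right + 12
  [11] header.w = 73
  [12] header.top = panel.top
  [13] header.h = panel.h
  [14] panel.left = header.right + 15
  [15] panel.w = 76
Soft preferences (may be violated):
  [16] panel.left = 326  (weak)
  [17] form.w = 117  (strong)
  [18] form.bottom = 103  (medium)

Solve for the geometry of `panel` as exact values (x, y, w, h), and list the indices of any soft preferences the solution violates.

1. panel.y = 67  [header.top = panel.top]
2. panel.h = 36  [header.h = panel.h]
3. panel.x = 341  [panel.left = header.right + 15]
4. panel.w = 76  [panel.w = 76]

panel = (x=341, y=67, w=76, h=36)
violated soft preferences: 16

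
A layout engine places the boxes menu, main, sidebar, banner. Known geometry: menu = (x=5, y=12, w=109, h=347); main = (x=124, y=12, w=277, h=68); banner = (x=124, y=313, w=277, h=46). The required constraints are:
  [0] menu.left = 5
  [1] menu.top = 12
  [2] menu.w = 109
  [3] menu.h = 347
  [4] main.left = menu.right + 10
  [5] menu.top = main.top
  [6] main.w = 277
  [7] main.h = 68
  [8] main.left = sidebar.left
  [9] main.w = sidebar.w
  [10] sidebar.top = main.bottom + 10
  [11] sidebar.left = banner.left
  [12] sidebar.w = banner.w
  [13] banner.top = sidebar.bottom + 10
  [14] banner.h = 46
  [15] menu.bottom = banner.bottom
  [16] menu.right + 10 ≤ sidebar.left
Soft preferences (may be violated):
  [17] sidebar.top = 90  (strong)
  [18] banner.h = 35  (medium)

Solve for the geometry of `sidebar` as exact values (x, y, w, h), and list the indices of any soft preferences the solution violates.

1. sidebar.x = 124  [main.left = sidebar.left]
2. sidebar.w = 277  [main.w = sidebar.w]
3. sidebar.y = 90  [sidebar.top = main.bottom + 10]
4. sidebar.h = 213  [banner.top = sidebar.bottom + 10]

sidebar = (x=124, y=90, w=277, h=213)
violated soft preferences: 18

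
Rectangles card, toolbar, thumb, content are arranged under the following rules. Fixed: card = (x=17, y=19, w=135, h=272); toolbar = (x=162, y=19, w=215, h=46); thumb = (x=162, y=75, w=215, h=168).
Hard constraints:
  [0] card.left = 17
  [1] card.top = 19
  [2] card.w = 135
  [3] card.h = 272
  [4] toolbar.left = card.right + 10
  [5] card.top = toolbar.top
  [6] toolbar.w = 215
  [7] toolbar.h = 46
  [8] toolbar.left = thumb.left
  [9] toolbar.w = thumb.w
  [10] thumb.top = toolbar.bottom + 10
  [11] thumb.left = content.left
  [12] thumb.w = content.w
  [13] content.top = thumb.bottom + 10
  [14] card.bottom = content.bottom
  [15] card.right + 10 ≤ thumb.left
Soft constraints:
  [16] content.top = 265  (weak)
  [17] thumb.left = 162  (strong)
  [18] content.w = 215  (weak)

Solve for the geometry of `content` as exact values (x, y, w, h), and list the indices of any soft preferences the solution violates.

content = (x=162, y=253, w=215, h=38)
violated soft preferences: 16

1. content.x = 162  [thumb.left = content.left]
2. content.w = 215  [thumb.w = content.w]
3. content.y = 253  [content.top = thumb.bottom + 10]
4. content.h = 38  [card.bottom = content.bottom]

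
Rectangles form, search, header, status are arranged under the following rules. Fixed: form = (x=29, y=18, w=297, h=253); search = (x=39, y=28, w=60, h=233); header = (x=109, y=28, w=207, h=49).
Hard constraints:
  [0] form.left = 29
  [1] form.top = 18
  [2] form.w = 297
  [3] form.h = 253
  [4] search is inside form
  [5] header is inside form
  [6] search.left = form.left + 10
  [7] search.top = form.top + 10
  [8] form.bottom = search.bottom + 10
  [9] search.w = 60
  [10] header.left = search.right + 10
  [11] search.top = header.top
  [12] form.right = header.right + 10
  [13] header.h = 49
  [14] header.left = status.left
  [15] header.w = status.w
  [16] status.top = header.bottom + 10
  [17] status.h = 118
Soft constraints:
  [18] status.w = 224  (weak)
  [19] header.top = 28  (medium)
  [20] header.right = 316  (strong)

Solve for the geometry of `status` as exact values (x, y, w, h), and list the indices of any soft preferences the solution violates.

status = (x=109, y=87, w=207, h=118)
violated soft preferences: 18

1. status.x = 109  [header.left = status.left]
2. status.w = 207  [header.w = status.w]
3. status.y = 87  [status.top = header.bottom + 10]
4. status.h = 118  [status.h = 118]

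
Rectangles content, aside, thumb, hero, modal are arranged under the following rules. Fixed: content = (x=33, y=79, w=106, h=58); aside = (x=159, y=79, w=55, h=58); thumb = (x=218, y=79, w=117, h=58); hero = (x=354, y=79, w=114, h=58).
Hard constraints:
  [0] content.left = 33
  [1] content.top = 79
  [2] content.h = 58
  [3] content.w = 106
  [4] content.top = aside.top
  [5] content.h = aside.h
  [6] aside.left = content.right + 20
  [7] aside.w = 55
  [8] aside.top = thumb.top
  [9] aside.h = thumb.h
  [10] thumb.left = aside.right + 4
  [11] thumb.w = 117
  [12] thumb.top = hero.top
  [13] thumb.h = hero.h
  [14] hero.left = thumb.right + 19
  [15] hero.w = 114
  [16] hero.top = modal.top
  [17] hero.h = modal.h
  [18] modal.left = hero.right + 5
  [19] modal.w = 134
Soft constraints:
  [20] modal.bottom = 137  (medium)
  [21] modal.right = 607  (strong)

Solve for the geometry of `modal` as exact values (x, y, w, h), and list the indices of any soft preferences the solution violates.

1. modal.y = 79  [hero.top = modal.top]
2. modal.h = 58  [hero.h = modal.h]
3. modal.x = 473  [modal.left = hero.right + 5]
4. modal.w = 134  [modal.w = 134]

modal = (x=473, y=79, w=134, h=58)
violated soft preferences: none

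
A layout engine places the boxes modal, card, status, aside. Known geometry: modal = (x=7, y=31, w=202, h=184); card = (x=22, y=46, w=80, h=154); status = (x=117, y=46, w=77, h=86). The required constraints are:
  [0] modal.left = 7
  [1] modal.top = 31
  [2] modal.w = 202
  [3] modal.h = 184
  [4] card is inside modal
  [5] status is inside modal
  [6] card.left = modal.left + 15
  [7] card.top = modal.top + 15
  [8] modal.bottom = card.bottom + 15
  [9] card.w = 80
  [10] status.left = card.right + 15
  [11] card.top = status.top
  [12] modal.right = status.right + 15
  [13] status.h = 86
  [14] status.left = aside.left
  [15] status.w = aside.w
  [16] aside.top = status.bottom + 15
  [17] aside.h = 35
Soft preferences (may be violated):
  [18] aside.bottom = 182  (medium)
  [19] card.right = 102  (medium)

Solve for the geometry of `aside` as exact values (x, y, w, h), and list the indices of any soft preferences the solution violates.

1. aside.x = 117  [status.left = aside.left]
2. aside.w = 77  [status.w = aside.w]
3. aside.y = 147  [aside.top = status.bottom + 15]
4. aside.h = 35  [aside.h = 35]

aside = (x=117, y=147, w=77, h=35)
violated soft preferences: none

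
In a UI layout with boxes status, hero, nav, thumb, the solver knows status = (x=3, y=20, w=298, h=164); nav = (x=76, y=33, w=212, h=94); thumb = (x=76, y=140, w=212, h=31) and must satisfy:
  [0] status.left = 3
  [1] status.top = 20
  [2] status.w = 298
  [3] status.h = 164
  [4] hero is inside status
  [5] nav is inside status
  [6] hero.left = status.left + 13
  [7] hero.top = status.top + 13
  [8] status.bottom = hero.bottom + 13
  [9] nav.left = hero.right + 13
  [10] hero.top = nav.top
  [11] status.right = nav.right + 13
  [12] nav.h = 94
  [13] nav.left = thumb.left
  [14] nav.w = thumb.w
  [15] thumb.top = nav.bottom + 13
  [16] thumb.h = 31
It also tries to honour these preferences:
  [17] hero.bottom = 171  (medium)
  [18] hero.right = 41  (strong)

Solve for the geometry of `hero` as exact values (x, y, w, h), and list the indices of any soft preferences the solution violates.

hero = (x=16, y=33, w=47, h=138)
violated soft preferences: 18

1. hero.x = 16  [hero.left = status.left + 13]
2. hero.y = 33  [hero.top = status.top + 13]
3. hero.h = 138  [status.bottom = hero.bottom + 13]
4. hero.w = 47  [nav.left = hero.right + 13]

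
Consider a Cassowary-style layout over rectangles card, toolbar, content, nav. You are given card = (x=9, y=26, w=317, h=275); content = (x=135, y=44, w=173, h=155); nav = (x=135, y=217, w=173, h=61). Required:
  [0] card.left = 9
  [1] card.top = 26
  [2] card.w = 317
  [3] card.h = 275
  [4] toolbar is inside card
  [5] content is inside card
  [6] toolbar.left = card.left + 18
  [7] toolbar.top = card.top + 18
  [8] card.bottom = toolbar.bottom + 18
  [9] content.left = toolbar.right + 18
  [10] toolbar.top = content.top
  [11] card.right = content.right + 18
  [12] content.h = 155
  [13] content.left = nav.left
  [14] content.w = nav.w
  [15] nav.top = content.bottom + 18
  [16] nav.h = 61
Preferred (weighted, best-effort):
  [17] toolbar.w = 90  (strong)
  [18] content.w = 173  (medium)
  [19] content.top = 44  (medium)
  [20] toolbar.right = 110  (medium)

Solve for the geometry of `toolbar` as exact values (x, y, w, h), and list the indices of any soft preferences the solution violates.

1. toolbar.x = 27  [toolbar.left = card.left + 18]
2. toolbar.y = 44  [toolbar.top = card.top + 18]
3. toolbar.h = 239  [card.bottom = toolbar.bottom + 18]
4. toolbar.w = 90  [content.left = toolbar.right + 18]

toolbar = (x=27, y=44, w=90, h=239)
violated soft preferences: 20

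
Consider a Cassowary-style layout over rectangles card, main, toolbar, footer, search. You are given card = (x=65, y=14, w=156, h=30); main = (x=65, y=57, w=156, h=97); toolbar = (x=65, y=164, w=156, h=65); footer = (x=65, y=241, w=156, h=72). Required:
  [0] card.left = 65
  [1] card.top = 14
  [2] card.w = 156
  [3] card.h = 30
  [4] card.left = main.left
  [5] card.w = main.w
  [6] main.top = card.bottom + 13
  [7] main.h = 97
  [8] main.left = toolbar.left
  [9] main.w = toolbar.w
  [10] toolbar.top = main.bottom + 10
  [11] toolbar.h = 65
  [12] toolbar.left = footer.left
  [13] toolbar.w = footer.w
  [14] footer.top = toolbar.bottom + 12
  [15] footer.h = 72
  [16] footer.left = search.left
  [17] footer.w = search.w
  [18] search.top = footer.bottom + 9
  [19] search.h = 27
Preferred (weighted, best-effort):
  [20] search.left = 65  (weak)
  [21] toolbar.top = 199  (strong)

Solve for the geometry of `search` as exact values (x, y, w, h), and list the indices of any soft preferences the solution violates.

search = (x=65, y=322, w=156, h=27)
violated soft preferences: 21

1. search.x = 65  [footer.left = search.left]
2. search.w = 156  [footer.w = search.w]
3. search.y = 322  [search.top = footer.bottom + 9]
4. search.h = 27  [search.h = 27]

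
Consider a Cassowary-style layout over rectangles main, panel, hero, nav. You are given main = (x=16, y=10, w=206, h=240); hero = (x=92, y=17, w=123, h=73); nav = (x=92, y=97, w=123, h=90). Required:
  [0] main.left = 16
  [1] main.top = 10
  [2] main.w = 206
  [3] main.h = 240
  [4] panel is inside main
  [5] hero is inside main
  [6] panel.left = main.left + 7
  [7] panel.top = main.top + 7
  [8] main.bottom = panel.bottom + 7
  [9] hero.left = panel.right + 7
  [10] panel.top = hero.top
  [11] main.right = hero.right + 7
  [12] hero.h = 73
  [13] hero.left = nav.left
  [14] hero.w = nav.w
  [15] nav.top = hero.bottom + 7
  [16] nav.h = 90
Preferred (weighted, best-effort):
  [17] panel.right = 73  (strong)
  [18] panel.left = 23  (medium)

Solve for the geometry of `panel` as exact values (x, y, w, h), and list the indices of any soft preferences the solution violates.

1. panel.x = 23  [panel.left = main.left + 7]
2. panel.y = 17  [panel.top = main.top + 7]
3. panel.h = 226  [main.bottom = panel.bottom + 7]
4. panel.w = 62  [hero.left = panel.right + 7]

panel = (x=23, y=17, w=62, h=226)
violated soft preferences: 17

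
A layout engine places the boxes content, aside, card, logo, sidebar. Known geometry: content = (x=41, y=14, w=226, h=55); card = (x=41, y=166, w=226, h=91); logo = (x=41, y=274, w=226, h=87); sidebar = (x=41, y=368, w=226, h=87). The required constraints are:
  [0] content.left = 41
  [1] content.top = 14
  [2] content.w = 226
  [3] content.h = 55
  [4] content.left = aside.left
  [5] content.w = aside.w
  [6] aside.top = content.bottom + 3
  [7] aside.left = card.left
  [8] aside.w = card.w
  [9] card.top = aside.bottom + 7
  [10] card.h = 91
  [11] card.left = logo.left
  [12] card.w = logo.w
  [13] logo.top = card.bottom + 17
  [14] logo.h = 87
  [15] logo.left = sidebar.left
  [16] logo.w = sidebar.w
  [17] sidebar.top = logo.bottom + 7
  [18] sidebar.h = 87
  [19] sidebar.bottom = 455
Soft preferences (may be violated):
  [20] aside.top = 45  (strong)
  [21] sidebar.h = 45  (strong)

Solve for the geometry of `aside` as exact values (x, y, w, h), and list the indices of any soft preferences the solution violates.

1. aside.x = 41  [content.left = aside.left]
2. aside.w = 226  [content.w = aside.w]
3. aside.y = 72  [aside.top = content.bottom + 3]
4. aside.h = 87  [card.top = aside.bottom + 7]

aside = (x=41, y=72, w=226, h=87)
violated soft preferences: 20, 21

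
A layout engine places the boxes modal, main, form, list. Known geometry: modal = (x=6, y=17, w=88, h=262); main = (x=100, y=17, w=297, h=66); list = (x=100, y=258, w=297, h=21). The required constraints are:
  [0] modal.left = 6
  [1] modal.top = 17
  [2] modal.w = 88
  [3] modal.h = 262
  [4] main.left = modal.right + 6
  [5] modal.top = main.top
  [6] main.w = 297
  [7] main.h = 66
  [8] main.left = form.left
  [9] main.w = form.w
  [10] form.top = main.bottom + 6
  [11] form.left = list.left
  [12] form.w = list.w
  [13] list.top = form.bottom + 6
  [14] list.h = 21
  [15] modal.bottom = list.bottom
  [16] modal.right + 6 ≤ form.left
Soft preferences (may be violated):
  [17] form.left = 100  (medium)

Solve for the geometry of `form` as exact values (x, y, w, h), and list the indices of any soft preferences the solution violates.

form = (x=100, y=89, w=297, h=163)
violated soft preferences: none

1. form.x = 100  [main.left = form.left]
2. form.w = 297  [main.w = form.w]
3. form.y = 89  [form.top = main.bottom + 6]
4. form.h = 163  [list.top = form.bottom + 6]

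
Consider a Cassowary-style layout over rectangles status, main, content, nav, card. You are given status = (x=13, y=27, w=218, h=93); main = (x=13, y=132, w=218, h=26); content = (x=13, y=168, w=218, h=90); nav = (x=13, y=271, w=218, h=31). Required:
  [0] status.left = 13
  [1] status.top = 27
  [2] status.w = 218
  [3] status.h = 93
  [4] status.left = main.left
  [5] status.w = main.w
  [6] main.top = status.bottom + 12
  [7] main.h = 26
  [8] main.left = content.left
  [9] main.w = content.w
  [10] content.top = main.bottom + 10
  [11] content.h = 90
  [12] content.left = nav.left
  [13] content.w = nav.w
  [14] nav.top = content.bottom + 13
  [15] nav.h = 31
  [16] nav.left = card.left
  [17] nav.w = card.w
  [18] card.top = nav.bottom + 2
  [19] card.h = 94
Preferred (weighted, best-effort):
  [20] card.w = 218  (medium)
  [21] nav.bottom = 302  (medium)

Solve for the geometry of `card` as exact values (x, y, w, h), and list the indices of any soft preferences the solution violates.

1. card.x = 13  [nav.left = card.left]
2. card.w = 218  [nav.w = card.w]
3. card.y = 304  [card.top = nav.bottom + 2]
4. card.h = 94  [card.h = 94]

card = (x=13, y=304, w=218, h=94)
violated soft preferences: none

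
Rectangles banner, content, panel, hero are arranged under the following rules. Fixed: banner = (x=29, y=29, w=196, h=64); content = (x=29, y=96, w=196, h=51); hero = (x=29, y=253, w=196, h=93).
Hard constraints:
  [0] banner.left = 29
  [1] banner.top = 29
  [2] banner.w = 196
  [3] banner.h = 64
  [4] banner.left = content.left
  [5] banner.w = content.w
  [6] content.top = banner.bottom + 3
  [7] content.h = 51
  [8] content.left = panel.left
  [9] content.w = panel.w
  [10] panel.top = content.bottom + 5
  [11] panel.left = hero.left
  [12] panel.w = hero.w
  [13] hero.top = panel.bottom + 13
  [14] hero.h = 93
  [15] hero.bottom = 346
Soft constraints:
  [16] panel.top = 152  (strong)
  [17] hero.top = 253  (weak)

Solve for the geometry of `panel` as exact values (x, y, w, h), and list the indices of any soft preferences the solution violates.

1. panel.x = 29  [content.left = panel.left]
2. panel.w = 196  [content.w = panel.w]
3. panel.y = 152  [panel.top = content.bottom + 5]
4. panel.h = 88  [hero.top = panel.bottom + 13]

panel = (x=29, y=152, w=196, h=88)
violated soft preferences: none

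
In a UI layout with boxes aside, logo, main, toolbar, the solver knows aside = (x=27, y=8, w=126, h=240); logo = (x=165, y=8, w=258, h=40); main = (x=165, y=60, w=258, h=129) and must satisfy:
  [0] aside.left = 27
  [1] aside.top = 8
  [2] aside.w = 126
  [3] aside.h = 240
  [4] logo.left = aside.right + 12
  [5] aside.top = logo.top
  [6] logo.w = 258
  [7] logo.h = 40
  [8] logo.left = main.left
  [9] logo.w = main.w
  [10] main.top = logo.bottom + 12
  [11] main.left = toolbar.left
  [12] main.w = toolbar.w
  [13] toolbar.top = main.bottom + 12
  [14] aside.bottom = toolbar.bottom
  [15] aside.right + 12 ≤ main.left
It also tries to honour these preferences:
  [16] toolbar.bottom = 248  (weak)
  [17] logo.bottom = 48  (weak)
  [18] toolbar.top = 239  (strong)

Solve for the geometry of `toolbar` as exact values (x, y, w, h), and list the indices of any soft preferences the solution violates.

toolbar = (x=165, y=201, w=258, h=47)
violated soft preferences: 18

1. toolbar.x = 165  [main.left = toolbar.left]
2. toolbar.w = 258  [main.w = toolbar.w]
3. toolbar.y = 201  [toolbar.top = main.bottom + 12]
4. toolbar.h = 47  [aside.bottom = toolbar.bottom]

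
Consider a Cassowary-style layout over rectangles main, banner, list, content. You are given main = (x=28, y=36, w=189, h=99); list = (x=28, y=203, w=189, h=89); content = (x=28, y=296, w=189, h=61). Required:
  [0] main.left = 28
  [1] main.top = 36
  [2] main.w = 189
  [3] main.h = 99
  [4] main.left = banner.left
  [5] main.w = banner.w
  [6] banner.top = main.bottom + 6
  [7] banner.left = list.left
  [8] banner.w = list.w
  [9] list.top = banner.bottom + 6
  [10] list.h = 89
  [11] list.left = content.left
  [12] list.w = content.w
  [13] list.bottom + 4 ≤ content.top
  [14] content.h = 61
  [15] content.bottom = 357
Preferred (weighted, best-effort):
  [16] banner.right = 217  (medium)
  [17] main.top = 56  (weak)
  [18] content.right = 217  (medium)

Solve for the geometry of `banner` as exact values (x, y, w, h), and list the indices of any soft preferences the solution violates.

banner = (x=28, y=141, w=189, h=56)
violated soft preferences: 17

1. banner.x = 28  [main.left = banner.left]
2. banner.w = 189  [main.w = banner.w]
3. banner.y = 141  [banner.top = main.bottom + 6]
4. banner.h = 56  [list.top = banner.bottom + 6]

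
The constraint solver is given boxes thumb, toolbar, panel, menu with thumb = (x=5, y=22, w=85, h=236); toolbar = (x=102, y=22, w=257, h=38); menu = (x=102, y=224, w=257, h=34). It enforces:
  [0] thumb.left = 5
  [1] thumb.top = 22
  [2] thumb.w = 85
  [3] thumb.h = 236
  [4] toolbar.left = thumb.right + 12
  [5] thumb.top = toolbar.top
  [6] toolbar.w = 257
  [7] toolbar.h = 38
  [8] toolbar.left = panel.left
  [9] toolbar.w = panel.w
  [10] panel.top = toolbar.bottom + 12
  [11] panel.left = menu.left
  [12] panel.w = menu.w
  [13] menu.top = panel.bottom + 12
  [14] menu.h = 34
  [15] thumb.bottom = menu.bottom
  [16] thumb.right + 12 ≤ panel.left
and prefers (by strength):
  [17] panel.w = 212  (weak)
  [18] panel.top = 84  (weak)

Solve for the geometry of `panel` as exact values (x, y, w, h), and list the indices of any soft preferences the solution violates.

panel = (x=102, y=72, w=257, h=140)
violated soft preferences: 17, 18

1. panel.x = 102  [toolbar.left = panel.left]
2. panel.w = 257  [toolbar.w = panel.w]
3. panel.y = 72  [panel.top = toolbar.bottom + 12]
4. panel.h = 140  [menu.top = panel.bottom + 12]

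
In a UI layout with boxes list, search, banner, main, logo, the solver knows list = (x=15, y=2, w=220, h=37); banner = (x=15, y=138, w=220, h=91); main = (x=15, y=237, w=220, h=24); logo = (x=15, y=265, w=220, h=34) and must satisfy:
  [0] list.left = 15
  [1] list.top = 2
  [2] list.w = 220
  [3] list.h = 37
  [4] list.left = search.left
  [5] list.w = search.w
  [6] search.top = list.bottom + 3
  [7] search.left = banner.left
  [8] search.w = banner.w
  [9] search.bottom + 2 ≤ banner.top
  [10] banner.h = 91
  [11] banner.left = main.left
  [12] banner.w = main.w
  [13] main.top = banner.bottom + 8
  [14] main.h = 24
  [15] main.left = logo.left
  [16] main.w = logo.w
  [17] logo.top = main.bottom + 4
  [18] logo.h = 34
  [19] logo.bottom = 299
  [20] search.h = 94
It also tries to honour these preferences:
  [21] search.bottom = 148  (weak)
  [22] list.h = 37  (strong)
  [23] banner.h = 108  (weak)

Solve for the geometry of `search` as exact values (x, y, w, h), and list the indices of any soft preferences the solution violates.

1. search.x = 15  [list.left = search.left]
2. search.w = 220  [list.w = search.w]
3. search.y = 42  [search.top = list.bottom + 3]
4. search.h = 94  [search.h = 94]

search = (x=15, y=42, w=220, h=94)
violated soft preferences: 21, 23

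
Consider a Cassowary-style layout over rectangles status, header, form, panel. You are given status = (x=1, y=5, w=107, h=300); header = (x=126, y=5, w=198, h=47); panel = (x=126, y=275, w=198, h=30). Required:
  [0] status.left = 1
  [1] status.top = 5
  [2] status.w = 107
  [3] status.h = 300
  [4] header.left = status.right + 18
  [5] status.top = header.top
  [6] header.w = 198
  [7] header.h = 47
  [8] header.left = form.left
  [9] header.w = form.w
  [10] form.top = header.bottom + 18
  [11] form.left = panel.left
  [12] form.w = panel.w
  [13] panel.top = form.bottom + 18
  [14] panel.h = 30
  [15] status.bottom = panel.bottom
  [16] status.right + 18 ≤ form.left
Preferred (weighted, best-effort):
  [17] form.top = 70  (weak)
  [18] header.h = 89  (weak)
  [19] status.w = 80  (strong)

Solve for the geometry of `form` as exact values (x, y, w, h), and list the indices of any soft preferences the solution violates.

form = (x=126, y=70, w=198, h=187)
violated soft preferences: 18, 19

1. form.x = 126  [header.left = form.left]
2. form.w = 198  [header.w = form.w]
3. form.y = 70  [form.top = header.bottom + 18]
4. form.h = 187  [panel.top = form.bottom + 18]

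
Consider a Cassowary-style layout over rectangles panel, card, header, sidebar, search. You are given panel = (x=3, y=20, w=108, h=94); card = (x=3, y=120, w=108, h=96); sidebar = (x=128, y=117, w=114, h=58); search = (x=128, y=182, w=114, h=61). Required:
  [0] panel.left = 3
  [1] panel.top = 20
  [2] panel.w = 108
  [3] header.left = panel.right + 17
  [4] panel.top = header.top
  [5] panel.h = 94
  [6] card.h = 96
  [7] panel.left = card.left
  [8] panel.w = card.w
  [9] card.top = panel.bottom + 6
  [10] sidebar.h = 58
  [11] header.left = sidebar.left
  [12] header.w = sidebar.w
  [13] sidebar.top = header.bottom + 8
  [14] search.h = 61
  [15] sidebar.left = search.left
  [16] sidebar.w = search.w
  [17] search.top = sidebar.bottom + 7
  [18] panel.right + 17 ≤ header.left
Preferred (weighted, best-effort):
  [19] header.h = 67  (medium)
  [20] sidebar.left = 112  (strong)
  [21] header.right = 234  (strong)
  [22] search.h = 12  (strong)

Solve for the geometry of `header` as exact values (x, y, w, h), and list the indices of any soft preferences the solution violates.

1. header.x = 128  [header.left = panel.right + 17]
2. header.y = 20  [panel.top = header.top]
3. header.w = 114  [header.w = sidebar.w]
4. header.h = 89  [sidebar.top = header.bottom + 8]

header = (x=128, y=20, w=114, h=89)
violated soft preferences: 19, 20, 21, 22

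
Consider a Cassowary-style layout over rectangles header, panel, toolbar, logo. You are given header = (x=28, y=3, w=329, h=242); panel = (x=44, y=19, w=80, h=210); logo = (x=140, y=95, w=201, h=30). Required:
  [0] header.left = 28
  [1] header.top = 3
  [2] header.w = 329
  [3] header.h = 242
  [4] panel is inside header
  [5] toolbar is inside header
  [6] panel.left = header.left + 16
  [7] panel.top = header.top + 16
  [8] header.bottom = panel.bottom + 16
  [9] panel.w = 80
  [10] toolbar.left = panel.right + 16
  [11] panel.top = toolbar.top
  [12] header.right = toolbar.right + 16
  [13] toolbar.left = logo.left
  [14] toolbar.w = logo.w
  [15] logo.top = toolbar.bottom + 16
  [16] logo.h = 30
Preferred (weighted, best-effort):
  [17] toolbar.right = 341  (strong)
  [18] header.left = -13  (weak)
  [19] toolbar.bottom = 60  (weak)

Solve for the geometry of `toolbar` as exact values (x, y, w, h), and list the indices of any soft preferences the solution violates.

1. toolbar.x = 140  [toolbar.left = panel.right + 16]
2. toolbar.y = 19  [panel.top = toolbar.top]
3. toolbar.w = 201  [header.right = toolbar.right + 16]
4. toolbar.h = 60  [logo.top = toolbar.bottom + 16]

toolbar = (x=140, y=19, w=201, h=60)
violated soft preferences: 18, 19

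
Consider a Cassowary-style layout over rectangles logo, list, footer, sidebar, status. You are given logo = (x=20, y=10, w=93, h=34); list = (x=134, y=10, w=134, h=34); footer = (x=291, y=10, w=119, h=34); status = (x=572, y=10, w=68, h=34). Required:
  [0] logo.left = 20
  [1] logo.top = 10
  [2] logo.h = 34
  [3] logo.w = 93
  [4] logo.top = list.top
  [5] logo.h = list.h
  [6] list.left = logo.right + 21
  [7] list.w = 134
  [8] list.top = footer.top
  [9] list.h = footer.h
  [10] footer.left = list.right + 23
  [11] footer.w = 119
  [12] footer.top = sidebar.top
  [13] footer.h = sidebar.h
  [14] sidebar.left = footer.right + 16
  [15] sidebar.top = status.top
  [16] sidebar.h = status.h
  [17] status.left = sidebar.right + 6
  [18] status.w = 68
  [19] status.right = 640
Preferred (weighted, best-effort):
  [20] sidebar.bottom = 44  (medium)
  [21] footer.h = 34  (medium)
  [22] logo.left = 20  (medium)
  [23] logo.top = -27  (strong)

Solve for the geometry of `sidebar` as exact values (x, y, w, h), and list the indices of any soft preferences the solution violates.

sidebar = (x=426, y=10, w=140, h=34)
violated soft preferences: 23

1. sidebar.y = 10  [footer.top = sidebar.top]
2. sidebar.h = 34  [footer.h = sidebar.h]
3. sidebar.x = 426  [sidebar.left = footer.right + 16]
4. sidebar.w = 140  [status.left = sidebar.right + 6]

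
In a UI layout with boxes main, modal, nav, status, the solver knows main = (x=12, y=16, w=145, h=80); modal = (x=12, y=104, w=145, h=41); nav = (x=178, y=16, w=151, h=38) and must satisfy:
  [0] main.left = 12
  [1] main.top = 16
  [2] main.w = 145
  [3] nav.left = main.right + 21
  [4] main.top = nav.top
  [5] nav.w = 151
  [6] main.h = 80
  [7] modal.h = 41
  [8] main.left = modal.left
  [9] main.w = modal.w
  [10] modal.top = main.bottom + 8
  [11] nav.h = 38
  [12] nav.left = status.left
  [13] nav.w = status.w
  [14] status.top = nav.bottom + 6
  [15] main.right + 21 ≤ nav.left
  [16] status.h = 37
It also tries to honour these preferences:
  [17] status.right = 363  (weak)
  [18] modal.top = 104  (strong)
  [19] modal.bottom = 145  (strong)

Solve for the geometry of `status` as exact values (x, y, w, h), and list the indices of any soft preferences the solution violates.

status = (x=178, y=60, w=151, h=37)
violated soft preferences: 17

1. status.x = 178  [nav.left = status.left]
2. status.w = 151  [nav.w = status.w]
3. status.y = 60  [status.top = nav.bottom + 6]
4. status.h = 37  [status.h = 37]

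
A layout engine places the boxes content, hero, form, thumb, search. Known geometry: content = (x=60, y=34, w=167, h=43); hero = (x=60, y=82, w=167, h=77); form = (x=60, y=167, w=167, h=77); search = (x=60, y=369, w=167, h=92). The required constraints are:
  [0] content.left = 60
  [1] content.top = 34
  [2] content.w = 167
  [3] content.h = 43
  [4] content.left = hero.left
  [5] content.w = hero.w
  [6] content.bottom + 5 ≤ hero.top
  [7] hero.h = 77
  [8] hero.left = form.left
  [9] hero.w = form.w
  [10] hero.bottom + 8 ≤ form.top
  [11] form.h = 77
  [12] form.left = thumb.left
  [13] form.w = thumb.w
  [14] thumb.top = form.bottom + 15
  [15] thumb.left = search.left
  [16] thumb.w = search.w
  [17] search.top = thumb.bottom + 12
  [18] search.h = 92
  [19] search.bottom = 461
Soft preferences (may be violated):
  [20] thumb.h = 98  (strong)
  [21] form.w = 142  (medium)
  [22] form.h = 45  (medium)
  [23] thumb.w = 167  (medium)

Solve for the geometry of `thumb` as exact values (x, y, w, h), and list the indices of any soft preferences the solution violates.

thumb = (x=60, y=259, w=167, h=98)
violated soft preferences: 21, 22

1. thumb.x = 60  [form.left = thumb.left]
2. thumb.w = 167  [form.w = thumb.w]
3. thumb.y = 259  [thumb.top = form.bottom + 15]
4. thumb.h = 98  [search.top = thumb.bottom + 12]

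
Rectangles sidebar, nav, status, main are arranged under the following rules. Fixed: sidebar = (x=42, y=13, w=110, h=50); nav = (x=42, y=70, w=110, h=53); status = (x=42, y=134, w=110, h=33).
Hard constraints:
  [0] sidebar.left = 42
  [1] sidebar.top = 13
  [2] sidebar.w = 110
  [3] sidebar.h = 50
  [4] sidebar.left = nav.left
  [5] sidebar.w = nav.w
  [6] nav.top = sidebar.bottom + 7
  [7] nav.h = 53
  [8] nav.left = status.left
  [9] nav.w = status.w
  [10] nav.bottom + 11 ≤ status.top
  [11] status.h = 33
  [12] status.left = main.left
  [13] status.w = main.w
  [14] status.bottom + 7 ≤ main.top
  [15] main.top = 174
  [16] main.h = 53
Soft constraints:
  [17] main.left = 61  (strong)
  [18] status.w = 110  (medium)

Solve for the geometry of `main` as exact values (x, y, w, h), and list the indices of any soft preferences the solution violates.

1. main.x = 42  [status.left = main.left]
2. main.w = 110  [status.w = main.w]
3. main.y = 174  [main.top = 174]
4. main.h = 53  [main.h = 53]

main = (x=42, y=174, w=110, h=53)
violated soft preferences: 17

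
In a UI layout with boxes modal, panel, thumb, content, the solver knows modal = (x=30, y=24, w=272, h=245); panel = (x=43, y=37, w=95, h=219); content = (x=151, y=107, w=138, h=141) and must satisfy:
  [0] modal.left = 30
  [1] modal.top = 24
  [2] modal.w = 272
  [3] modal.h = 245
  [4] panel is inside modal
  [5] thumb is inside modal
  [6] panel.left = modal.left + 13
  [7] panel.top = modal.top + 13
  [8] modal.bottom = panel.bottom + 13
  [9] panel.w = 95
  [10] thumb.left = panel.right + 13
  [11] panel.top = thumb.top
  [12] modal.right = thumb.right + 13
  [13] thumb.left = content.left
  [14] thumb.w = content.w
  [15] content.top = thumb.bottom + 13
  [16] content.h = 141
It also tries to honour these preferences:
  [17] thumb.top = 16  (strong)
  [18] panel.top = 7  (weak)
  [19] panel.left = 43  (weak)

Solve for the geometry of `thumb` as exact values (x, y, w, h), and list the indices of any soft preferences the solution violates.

thumb = (x=151, y=37, w=138, h=57)
violated soft preferences: 17, 18

1. thumb.x = 151  [thumb.left = panel.right + 13]
2. thumb.y = 37  [panel.top = thumb.top]
3. thumb.w = 138  [modal.right = thumb.right + 13]
4. thumb.h = 57  [content.top = thumb.bottom + 13]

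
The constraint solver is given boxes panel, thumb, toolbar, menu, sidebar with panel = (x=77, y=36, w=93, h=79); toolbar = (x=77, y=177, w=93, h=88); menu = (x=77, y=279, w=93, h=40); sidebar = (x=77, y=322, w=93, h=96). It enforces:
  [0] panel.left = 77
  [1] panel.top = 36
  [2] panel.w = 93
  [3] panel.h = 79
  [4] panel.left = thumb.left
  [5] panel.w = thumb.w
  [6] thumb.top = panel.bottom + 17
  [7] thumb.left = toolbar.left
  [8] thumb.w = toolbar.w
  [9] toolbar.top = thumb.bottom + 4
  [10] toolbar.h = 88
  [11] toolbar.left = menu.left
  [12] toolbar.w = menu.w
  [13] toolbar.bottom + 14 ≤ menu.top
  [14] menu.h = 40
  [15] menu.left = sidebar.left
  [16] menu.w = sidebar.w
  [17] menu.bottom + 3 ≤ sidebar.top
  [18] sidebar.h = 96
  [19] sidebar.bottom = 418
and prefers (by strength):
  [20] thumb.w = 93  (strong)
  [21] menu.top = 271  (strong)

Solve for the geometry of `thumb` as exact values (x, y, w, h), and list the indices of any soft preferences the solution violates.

thumb = (x=77, y=132, w=93, h=41)
violated soft preferences: 21

1. thumb.x = 77  [panel.left = thumb.left]
2. thumb.w = 93  [panel.w = thumb.w]
3. thumb.y = 132  [thumb.top = panel.bottom + 17]
4. thumb.h = 41  [toolbar.top = thumb.bottom + 4]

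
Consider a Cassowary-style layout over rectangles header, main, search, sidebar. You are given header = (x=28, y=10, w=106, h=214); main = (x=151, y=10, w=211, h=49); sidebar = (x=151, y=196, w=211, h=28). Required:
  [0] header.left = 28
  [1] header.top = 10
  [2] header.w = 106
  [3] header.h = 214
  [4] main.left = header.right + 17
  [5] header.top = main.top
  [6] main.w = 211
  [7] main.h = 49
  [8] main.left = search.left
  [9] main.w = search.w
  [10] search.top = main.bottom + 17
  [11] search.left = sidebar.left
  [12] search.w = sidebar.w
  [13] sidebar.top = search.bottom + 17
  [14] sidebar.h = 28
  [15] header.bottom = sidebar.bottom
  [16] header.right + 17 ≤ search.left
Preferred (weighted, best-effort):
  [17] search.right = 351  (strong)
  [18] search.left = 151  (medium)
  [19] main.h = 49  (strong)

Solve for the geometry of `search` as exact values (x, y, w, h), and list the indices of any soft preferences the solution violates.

1. search.x = 151  [main.left = search.left]
2. search.w = 211  [main.w = search.w]
3. search.y = 76  [search.top = main.bottom + 17]
4. search.h = 103  [sidebar.top = search.bottom + 17]

search = (x=151, y=76, w=211, h=103)
violated soft preferences: 17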